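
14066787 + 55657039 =69723826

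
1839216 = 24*76634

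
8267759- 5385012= 2882747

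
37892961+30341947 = 68234908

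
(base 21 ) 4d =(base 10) 97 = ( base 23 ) 45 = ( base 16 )61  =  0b1100001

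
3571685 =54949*65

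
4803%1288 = 939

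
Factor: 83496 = 2^3*3^1*7^2*71^1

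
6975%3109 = 757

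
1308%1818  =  1308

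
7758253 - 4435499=3322754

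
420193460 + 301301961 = 721495421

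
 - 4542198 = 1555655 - 6097853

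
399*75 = 29925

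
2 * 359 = 718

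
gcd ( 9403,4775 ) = 1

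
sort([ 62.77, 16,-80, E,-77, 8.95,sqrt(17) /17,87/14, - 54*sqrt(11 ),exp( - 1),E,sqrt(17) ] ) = [  -  54*sqrt (11),-80, - 77, sqrt (17) /17,exp( - 1 ),E , E,sqrt ( 17 ), 87/14,8.95,16,62.77]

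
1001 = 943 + 58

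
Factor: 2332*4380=10214160 = 2^4*3^1 * 5^1*11^1*53^1*73^1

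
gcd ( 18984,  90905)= 1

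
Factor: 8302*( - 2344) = - 2^4*7^1*293^1*593^1 = -19459888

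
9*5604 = 50436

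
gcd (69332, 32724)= 4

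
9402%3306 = 2790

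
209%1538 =209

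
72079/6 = 72079/6 =12013.17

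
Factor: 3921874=2^1*11^1*89^1*2003^1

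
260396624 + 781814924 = 1042211548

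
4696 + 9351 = 14047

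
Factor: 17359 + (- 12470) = 4889^1 = 4889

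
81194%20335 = 20189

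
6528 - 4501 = 2027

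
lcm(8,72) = 72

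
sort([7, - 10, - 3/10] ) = [ - 10, - 3/10, 7]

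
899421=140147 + 759274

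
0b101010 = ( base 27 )1f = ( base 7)60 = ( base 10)42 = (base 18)26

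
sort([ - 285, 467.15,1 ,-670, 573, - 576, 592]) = [ - 670 ,- 576 , -285, 1, 467.15, 573, 592] 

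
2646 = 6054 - 3408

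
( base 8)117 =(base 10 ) 79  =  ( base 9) 87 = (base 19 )43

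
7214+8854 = 16068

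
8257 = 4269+3988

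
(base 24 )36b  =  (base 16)75B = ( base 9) 2522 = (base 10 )1883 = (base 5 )30013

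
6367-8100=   -  1733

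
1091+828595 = 829686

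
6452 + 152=6604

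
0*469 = 0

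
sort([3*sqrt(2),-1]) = [ - 1,  3*sqrt( 2 ) ] 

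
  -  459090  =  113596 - 572686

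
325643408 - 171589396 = 154054012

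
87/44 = 87/44 = 1.98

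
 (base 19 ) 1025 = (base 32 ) 6nm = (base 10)6902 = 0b1101011110110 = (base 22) e5g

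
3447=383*9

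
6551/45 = 6551/45 = 145.58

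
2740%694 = 658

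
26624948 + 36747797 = 63372745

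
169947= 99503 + 70444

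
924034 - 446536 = 477498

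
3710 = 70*53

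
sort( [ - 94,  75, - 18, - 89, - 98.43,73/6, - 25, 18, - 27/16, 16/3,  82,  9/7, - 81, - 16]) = [ - 98.43,-94, - 89,-81, - 25,-18, - 16,-27/16 , 9/7, 16/3 , 73/6,18,75,82]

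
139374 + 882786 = 1022160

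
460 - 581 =-121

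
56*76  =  4256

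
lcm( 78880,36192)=3076320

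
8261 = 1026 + 7235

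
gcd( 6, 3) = 3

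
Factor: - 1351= - 7^1*193^1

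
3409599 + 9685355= 13094954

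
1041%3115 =1041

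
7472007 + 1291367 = 8763374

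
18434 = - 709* ( - 26)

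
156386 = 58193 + 98193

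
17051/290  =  58 + 231/290 = 58.80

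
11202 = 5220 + 5982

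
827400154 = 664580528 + 162819626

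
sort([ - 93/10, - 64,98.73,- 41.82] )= [-64, - 41.82, - 93/10 , 98.73 ] 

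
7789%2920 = 1949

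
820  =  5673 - 4853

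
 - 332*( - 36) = 11952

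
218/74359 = 218/74359 = 0.00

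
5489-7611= - 2122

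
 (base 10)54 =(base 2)110110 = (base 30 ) 1o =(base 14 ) 3C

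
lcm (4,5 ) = 20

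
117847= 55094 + 62753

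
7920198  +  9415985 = 17336183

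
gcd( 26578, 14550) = 194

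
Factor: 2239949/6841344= 2^( - 10) * 3^( - 1)*17^( - 1)*131^ (-1) * 2239949^1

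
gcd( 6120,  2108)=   68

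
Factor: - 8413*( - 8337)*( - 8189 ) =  - 3^1*7^1*19^1 * 47^1 * 179^1*397^1 * 431^1  =  - 574369753209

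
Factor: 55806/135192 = 2^( - 2)*43^( - 1)*71^1  =  71/172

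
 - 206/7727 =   -  1+7521/7727 = -0.03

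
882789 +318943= 1201732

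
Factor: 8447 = 8447^1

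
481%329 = 152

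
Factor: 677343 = 3^1*225781^1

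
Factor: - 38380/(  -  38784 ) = 95/96= 2^ (-5 )*3^ ( - 1)*5^1*19^1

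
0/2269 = 0 = 0.00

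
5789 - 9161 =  - 3372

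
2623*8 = 20984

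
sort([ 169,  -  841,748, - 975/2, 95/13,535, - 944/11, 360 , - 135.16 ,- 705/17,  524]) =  [ - 841,-975/2,  -  135.16, - 944/11, - 705/17 , 95/13, 169,360 , 524,  535,748 ] 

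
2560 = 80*32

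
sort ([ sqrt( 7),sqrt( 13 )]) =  [ sqrt ( 7 ),  sqrt( 13 )]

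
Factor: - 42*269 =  - 11298= - 2^1*3^1*7^1*269^1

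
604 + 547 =1151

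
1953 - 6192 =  -4239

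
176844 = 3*58948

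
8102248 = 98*82676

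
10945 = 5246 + 5699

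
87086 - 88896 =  - 1810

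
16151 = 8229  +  7922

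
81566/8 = 10195 + 3/4 = 10195.75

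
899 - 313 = 586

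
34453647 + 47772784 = 82226431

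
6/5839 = 6/5839  =  0.00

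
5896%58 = 38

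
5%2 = 1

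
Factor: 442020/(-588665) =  - 2^2*3^1*7^(-1 ) * 11^( - 2) * 53^1 = -636/847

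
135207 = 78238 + 56969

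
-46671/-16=46671/16 = 2916.94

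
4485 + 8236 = 12721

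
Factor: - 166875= - 3^1*5^4*89^1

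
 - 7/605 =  - 7/605= - 0.01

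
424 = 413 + 11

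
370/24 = 15 + 5/12  =  15.42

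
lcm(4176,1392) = 4176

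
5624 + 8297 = 13921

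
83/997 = 83/997 = 0.08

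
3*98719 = 296157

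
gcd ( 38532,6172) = 4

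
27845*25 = 696125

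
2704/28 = 676/7=   96.57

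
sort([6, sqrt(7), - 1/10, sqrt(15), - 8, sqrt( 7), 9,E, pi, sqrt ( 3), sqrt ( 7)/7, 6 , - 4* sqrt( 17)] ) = [ - 4 * sqrt( 17), - 8, - 1/10, sqrt (7 ) /7, sqrt( 3), sqrt(7) , sqrt( 7 ), E , pi, sqrt(15 ),6, 6,9 ] 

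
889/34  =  26 + 5/34=26.15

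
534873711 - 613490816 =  - 78617105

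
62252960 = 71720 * 868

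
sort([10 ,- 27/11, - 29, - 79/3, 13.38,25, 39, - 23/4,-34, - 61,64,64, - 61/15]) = [ - 61, - 34, - 29, - 79/3, - 23/4,-61/15, - 27/11,  10,13.38,25,39,64,64] 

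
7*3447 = 24129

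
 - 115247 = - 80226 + - 35021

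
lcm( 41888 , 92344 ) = 4063136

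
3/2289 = 1/763 = 0.00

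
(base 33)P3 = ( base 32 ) PS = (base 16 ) 33C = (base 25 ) 183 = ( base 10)828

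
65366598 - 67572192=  - 2205594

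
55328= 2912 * 19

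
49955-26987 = 22968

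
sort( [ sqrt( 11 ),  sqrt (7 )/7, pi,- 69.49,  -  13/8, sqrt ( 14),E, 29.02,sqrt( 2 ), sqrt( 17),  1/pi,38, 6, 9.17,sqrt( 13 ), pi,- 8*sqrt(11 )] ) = [- 69.49,- 8 * sqrt( 11),-13/8,  1/pi, sqrt( 7 )/7, sqrt( 2),  E, pi, pi,  sqrt( 11), sqrt ( 13), sqrt( 14), sqrt(17),  6,9.17,  29.02,38]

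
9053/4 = 9053/4 = 2263.25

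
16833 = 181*93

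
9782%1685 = 1357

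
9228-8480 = 748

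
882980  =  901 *980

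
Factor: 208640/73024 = 20/7 =2^2 * 5^1*7^( - 1) 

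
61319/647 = 94 + 501/647 = 94.77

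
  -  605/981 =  - 1 + 376/981= - 0.62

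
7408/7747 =7408/7747=0.96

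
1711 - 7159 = -5448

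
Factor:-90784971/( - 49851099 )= 3^( - 1)*37^( - 1)*139^(-1)*359^ (  -  1)* 10087219^1= 10087219/5539011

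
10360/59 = 10360/59 = 175.59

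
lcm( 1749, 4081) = 12243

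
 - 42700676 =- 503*84892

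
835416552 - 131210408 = 704206144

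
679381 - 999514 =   -  320133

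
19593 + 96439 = 116032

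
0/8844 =0 = 0.00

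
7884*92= 725328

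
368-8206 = -7838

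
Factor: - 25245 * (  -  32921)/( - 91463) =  - 3^3 *5^1*7^1*11^1 * 17^1*4703^1*91463^( - 1)= - 831090645/91463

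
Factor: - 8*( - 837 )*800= 2^8*3^3*5^2*31^1=5356800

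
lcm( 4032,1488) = 124992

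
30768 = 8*3846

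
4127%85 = 47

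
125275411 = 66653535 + 58621876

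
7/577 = 7/577 = 0.01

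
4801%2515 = 2286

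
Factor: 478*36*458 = 7881264 = 2^4*3^2 * 229^1*239^1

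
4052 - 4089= -37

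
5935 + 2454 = 8389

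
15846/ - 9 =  - 5282/3=- 1760.67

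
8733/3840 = 2+351/1280=2.27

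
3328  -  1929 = 1399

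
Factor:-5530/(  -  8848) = 2^ ( - 3 )*5^1 = 5/8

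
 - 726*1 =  - 726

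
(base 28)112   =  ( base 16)32E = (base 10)814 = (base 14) 422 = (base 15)394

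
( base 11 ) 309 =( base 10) 372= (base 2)101110100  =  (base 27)dl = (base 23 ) g4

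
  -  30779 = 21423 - 52202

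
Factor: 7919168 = 2^6*123737^1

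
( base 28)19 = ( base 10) 37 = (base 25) 1C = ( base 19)1I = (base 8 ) 45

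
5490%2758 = 2732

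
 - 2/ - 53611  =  2/53611 = 0.00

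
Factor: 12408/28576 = 33/76 = 2^(  -  2 )*3^1*11^1*19^( - 1 )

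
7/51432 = 7/51432 = 0.00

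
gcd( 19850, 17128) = 2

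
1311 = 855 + 456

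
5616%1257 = 588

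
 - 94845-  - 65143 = -29702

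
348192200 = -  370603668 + 718795868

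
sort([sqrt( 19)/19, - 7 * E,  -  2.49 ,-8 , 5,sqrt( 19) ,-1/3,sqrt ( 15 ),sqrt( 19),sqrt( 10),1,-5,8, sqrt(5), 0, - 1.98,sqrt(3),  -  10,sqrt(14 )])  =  [ - 7 *E, -10, - 8,-5, - 2.49,- 1.98, - 1/3 , 0,sqrt(19)/19,1,sqrt(3),sqrt(5),sqrt(10),sqrt( 14), sqrt(15),sqrt(19 ) , sqrt( 19) , 5,8]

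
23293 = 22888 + 405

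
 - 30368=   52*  (- 584 )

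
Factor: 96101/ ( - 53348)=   -2^( - 2 )*17^1*5653^1*13337^( - 1)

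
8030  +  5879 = 13909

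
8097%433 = 303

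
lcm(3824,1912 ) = 3824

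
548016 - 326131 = 221885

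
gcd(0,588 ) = 588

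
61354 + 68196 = 129550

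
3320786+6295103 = 9615889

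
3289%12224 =3289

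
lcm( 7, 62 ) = 434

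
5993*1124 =6736132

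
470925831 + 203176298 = 674102129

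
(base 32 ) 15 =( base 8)45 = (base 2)100101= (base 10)37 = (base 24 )1d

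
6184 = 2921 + 3263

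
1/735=1/735 = 0.00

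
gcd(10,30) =10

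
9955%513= 208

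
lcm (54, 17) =918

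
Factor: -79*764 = - 2^2*79^1*191^1 = -  60356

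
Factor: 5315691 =3^1*23^1*41^1*1879^1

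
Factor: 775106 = 2^1*599^1*647^1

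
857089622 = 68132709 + 788956913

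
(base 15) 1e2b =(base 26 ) 9IE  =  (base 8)14646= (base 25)ACG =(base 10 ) 6566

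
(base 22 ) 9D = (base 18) bd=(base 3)21211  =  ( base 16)D3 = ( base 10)211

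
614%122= 4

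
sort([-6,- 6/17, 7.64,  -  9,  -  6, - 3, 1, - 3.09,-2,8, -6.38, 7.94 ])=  [ - 9, - 6.38, - 6,-6,  -  3.09, - 3,- 2,-6/17,1, 7.64,7.94,8 ]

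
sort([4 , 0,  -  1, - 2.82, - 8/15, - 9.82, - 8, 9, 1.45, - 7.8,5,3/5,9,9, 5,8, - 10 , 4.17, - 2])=[ - 10, - 9.82  , - 8, - 7.8, - 2.82,-2, - 1, - 8/15, 0,3/5,1.45, 4,4.17,5,5,8,9 , 9,9 ] 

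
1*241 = 241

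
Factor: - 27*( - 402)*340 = 2^3 * 3^4*5^1*17^1*67^1  =  3690360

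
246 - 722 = - 476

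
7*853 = 5971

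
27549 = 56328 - 28779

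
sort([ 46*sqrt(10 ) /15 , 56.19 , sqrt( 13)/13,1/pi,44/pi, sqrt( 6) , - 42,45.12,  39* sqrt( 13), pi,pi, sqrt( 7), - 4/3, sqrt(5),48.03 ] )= [ - 42 , - 4/3,sqrt( 13)/13, 1/pi, sqrt( 5),sqrt(6),sqrt(7 ), pi , pi,46*sqrt(10) /15 , 44/pi , 45.12,48.03 , 56.19, 39*sqrt( 13)]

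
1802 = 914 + 888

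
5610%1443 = 1281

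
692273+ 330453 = 1022726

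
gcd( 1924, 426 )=2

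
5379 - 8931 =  - 3552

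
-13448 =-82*164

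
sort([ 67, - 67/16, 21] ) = [ - 67/16,21, 67 ] 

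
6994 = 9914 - 2920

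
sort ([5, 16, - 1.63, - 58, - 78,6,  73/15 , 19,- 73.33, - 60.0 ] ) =[ - 78,  -  73.33,- 60.0,-58,  -  1.63,73/15,5,6, 16,19] 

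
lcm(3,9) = 9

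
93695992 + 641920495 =735616487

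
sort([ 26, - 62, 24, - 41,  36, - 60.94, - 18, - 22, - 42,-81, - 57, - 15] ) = [  -  81, - 62 , - 60.94 , - 57, - 42, - 41,-22, - 18, - 15,24,26, 36] 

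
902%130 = 122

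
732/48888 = 61/4074 = 0.01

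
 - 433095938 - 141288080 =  -574384018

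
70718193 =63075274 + 7642919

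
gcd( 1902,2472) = 6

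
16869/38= 443 + 35/38 = 443.92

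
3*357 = 1071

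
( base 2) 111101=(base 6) 141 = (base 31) 1U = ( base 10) 61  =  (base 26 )29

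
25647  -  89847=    - 64200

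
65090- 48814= 16276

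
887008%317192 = 252624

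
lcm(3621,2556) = 43452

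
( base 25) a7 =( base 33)7q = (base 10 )257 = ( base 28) 95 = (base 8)401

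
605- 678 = -73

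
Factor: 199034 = 2^1*11^1*83^1 *109^1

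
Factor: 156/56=2^(  -  1 )*3^1*7^( - 1 )*13^1 = 39/14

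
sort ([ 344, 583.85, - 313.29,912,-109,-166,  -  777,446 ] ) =[ - 777, - 313.29, - 166 , - 109, 344,446,583.85, 912 ]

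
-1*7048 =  - 7048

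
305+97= 402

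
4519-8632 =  - 4113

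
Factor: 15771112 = 2^3*7^1*281627^1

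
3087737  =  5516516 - 2428779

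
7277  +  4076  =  11353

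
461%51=2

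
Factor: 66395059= 1013^1 * 65543^1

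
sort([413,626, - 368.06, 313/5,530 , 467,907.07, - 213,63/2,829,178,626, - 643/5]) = [-368.06, - 213, - 643/5,63/2,313/5,178,413, 467,530, 626, 626, 829,907.07]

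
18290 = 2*9145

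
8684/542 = 16 + 6/271 = 16.02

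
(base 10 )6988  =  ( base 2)1101101001100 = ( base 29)88s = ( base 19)106F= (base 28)8pg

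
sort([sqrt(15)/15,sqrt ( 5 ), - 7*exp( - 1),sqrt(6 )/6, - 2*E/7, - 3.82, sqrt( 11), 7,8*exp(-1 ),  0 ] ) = [ - 3.82, - 7 * exp ( - 1 ), - 2 *E/7, 0  ,  sqrt (15) /15, sqrt ( 6) /6,sqrt (5),8 * exp( - 1),sqrt(11 ),7] 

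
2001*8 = 16008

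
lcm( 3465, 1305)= 100485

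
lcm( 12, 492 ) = 492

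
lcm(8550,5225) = 94050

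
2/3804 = 1/1902 = 0.00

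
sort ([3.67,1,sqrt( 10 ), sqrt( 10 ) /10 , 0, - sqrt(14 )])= [ - sqrt( 14 ),0, sqrt( 10) /10,  1,sqrt( 10 ),3.67]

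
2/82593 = 2/82593 = 0.00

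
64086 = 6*10681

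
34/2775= 34/2775=   0.01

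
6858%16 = 10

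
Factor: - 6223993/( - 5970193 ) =5970193^(-1)*6223993^1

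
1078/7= 154 = 154.00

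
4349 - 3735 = 614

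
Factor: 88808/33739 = 2^3* 17^1*653^1*33739^( - 1) 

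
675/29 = 23 + 8/29= 23.28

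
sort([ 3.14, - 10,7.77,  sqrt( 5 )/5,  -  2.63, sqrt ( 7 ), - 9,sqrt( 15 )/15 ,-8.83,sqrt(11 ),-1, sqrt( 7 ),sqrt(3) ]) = [-10 , - 9, - 8.83, - 2.63, -1, sqrt(15 )/15,sqrt( 5 ) /5, sqrt (3),sqrt( 7 ) , sqrt( 7 ) , 3.14,sqrt( 11) , 7.77]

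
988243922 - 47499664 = 940744258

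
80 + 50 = 130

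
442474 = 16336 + 426138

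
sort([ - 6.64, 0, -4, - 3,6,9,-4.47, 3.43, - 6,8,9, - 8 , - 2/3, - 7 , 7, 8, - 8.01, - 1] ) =[ - 8.01, - 8, - 7, - 6.64, - 6, - 4.47, - 4, - 3, - 1 , - 2/3, 0,3.43,6,7,8, 8,9,9]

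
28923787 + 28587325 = 57511112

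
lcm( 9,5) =45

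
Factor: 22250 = 2^1 * 5^3 * 89^1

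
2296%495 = 316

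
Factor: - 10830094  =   - 2^1*11^1*607^1*811^1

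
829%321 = 187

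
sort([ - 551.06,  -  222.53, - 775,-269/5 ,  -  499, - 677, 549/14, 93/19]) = [ - 775, - 677, -551.06, - 499, - 222.53, - 269/5, 93/19, 549/14]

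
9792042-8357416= 1434626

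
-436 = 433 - 869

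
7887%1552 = 127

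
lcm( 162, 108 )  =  324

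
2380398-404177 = 1976221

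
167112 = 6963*24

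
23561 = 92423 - 68862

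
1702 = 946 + 756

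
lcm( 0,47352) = 0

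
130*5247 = 682110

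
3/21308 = 3/21308 = 0.00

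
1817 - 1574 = 243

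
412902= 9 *45878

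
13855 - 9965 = 3890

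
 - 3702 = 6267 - 9969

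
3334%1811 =1523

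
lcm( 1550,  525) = 32550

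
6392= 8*799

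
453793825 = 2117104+451676721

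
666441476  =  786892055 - 120450579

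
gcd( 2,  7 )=1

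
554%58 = 32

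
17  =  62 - 45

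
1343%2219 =1343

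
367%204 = 163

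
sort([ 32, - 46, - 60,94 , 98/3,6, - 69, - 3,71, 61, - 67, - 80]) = [-80, - 69, - 67,-60, - 46, - 3,6, 32,98/3,61, 71,  94]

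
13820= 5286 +8534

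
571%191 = 189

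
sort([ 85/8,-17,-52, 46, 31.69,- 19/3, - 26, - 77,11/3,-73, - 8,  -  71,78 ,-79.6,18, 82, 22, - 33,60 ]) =[ - 79.6, - 77, - 73, -71,  -  52, - 33,  -  26,-17,-8,  -  19/3,11/3,85/8,18,22, 31.69, 46,60,78, 82]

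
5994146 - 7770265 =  -1776119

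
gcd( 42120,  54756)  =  4212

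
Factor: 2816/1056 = 8/3 = 2^3*3^(-1 )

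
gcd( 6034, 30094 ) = 2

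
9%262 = 9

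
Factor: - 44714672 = -2^4*47^1*97^1*613^1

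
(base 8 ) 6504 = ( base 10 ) 3396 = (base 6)23420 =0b110101000100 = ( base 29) 413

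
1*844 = 844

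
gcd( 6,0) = 6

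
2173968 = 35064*62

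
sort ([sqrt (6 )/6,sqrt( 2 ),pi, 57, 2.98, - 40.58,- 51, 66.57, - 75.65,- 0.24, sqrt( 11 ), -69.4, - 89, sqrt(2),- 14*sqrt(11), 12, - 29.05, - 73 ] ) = [  -  89, -75.65, - 73, - 69.4, - 51, - 14 * sqrt (11 ), - 40.58, - 29.05,  -  0.24,sqrt( 6)/6 , sqrt( 2), sqrt(2), 2.98, pi, sqrt(11 ), 12, 57,  66.57 ] 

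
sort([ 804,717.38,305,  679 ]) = [ 305, 679,717.38, 804 ] 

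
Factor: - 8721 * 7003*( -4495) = 3^3 * 5^1 * 17^1 * 19^1*29^1*31^1 * 47^1 * 149^1 = 274523867685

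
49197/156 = 315 + 19/52   =  315.37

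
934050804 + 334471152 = 1268521956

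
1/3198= 1/3198 = 0.00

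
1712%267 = 110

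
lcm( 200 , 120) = 600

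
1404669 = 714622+690047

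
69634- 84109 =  - 14475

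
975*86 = 83850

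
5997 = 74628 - 68631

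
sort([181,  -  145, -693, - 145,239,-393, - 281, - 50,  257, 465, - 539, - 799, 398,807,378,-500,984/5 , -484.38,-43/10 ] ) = [ - 799, - 693, - 539,-500,  -  484.38, - 393, - 281, - 145, - 145, - 50, - 43/10, 181,984/5,  239, 257, 378,398, 465 , 807]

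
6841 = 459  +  6382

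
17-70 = -53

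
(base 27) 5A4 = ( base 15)1264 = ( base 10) 3919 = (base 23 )799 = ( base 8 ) 7517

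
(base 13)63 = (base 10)81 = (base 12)69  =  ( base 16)51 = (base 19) 45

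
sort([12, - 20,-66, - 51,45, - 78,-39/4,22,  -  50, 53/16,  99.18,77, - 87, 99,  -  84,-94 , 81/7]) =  [ - 94, - 87,  -  84,-78, - 66, - 51, - 50,-20, - 39/4, 53/16, 81/7 , 12, 22,45,77, 99,99.18 ]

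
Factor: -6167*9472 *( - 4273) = 249602269952 = 2^8 *7^1*37^1*881^1*4273^1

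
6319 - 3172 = 3147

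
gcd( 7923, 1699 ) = 1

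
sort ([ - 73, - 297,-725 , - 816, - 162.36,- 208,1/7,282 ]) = [ - 816, - 725,  -  297, - 208,-162.36, - 73,1/7,282]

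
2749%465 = 424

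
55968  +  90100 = 146068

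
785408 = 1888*416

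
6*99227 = 595362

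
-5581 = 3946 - 9527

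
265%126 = 13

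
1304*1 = 1304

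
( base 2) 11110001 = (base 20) C1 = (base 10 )241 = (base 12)181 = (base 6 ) 1041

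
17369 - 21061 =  - 3692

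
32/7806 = 16/3903 = 0.00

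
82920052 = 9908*8369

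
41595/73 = 41595/73=569.79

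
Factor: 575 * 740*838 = 2^3*5^3*23^1*37^1*419^1 = 356569000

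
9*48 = 432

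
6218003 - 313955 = 5904048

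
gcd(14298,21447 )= 7149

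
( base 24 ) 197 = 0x31F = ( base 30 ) QJ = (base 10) 799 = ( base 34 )nh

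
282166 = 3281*86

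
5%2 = 1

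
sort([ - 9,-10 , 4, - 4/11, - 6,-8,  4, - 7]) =[ - 10, - 9, - 8, - 7, - 6,-4/11, 4,  4]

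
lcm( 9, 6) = 18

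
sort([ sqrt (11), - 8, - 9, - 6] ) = [ - 9, - 8, - 6 , sqrt (11)] 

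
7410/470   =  15 + 36/47 = 15.77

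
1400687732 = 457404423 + 943283309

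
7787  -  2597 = 5190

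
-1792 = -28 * 64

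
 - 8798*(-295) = 2595410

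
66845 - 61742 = 5103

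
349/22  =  349/22 =15.86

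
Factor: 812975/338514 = 2^(-1 )*3^(-1)*5^2*11^( - 1)*23^(- 1)*31^1 * 223^( - 1)*1049^1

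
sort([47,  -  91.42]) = [ - 91.42, 47]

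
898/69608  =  449/34804 =0.01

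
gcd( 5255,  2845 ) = 5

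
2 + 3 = 5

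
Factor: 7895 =5^1*1579^1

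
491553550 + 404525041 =896078591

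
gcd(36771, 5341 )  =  7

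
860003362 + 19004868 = 879008230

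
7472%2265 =677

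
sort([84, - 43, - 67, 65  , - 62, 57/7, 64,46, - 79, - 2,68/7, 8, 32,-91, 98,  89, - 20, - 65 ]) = [ - 91, -79 ,-67, - 65, - 62,  -  43,-20, - 2, 8, 57/7, 68/7,32, 46 , 64, 65,84, 89,98]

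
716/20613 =716/20613 = 0.03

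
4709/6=4709/6= 784.83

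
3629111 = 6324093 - 2694982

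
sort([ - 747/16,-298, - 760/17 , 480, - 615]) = [ - 615, - 298, - 747/16, - 760/17,  480]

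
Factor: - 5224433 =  - 5224433^1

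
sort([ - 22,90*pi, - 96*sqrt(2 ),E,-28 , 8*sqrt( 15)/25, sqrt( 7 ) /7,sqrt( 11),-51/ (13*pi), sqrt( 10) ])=[-96*sqrt( 2 ), - 28, - 22, - 51/( 13* pi),sqrt(7 ) /7,8*sqrt(15 )/25,E,sqrt( 10),  sqrt(11) , 90*pi ]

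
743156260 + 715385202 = 1458541462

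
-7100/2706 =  - 3550/1353  =  -2.62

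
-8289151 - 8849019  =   - 17138170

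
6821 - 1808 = 5013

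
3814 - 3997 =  - 183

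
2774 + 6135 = 8909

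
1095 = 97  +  998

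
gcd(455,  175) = 35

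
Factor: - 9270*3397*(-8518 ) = 2^2 * 3^2*5^1 * 43^1*79^1 * 103^1*4259^1 =268233438420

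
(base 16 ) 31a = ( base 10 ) 794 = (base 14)40a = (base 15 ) 37e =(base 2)1100011010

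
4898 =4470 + 428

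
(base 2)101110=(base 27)1J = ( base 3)1201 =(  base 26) 1k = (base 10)46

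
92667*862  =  79878954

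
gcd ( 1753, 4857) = 1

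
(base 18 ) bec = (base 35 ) 34D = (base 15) 1203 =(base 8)7364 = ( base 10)3828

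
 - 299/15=-20 + 1/15 = - 19.93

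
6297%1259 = 2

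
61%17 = 10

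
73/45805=73/45805 = 0.00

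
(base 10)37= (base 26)1b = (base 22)1f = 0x25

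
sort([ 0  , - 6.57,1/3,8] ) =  [  -  6.57,0, 1/3,8]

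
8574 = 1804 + 6770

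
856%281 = 13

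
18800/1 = 18800 = 18800.00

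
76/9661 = 76/9661 =0.01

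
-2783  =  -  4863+2080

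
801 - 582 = 219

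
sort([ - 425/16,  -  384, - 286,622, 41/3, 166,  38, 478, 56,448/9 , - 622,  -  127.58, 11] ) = [ - 622, - 384 , - 286,  -  127.58, - 425/16, 11,41/3, 38, 448/9 , 56, 166, 478, 622] 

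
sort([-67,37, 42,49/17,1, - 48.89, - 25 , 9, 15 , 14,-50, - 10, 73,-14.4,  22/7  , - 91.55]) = [-91.55, - 67,-50, - 48.89,  -  25, - 14.4, - 10,1, 49/17, 22/7, 9,14, 15,37, 42, 73 ] 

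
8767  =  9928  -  1161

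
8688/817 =10+518/817 = 10.63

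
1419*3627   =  5146713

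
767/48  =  15 + 47/48 = 15.98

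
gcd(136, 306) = 34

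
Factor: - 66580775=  - 5^2*2663231^1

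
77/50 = 1 + 27/50 = 1.54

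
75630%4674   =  846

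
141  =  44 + 97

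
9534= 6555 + 2979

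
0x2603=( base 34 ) 8e7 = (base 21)1118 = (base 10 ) 9731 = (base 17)1GB7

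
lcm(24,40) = 120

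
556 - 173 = 383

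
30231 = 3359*9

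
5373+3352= 8725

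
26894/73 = 26894/73 = 368.41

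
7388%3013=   1362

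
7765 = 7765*1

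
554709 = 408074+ 146635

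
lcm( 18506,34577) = 1313926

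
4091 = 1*4091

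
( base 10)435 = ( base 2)110110011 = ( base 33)d6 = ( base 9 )533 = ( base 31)E1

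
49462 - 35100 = 14362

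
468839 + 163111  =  631950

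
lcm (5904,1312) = 11808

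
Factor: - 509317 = -509317^1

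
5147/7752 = 5147/7752=0.66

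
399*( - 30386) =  - 12124014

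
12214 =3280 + 8934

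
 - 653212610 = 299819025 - 953031635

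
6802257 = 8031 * 847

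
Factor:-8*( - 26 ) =2^4*13^1  =  208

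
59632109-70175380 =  - 10543271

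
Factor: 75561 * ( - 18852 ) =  -1424475972 = -2^2*3^2*89^1 * 283^1*1571^1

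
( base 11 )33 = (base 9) 40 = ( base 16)24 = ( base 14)28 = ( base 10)36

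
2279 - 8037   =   - 5758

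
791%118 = 83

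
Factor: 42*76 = 2^3 *3^1*7^1*19^1 = 3192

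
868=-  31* ( - 28)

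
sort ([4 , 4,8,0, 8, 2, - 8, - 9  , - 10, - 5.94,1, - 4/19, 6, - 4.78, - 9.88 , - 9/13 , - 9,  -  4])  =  [ - 10, - 9.88, - 9, - 9 , - 8, - 5.94, - 4.78, - 4,  -  9/13, - 4/19, 0 , 1, 2, 4 , 4 , 6, 8,8] 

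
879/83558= 879/83558 = 0.01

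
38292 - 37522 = 770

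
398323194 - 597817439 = - 199494245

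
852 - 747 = 105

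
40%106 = 40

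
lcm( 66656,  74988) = 599904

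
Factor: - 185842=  - 2^1*92921^1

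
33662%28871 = 4791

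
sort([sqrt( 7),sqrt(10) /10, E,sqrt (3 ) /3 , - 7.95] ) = [ - 7.95, sqrt(10) /10 , sqrt( 3 ) /3 , sqrt (7 ), E]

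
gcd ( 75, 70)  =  5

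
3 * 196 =588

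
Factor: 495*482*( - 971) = - 231670890 =- 2^1 * 3^2*5^1*11^1*241^1*971^1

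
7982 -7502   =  480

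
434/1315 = 434/1315 = 0.33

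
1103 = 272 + 831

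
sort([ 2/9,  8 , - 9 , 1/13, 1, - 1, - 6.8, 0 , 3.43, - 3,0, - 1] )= [ - 9, - 6.8, - 3, - 1,-1, 0,0,1/13,2/9, 1,3.43,8 ]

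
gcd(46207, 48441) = 1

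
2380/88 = 595/22 = 27.05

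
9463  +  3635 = 13098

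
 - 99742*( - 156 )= 15559752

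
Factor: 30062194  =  2^1  *15031097^1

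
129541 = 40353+89188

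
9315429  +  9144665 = 18460094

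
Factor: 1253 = 7^1* 179^1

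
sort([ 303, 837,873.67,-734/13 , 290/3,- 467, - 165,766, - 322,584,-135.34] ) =[ - 467,-322,-165, - 135.34 ,-734/13, 290/3 , 303,584,766,837,873.67 ]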